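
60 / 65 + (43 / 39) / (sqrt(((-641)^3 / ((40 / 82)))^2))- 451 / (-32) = 202372131524221 / 13476357724128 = 15.02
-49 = -49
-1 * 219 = -219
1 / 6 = 0.17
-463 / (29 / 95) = -43985 / 29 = -1516.72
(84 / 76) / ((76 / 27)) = 567 / 1444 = 0.39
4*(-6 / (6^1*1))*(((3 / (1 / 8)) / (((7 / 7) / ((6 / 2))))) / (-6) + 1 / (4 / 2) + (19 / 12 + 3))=83 / 3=27.67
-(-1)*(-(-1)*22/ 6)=11/ 3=3.67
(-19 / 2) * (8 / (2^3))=-9.50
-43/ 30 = -1.43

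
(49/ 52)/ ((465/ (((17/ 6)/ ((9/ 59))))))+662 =864435787/ 1305720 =662.04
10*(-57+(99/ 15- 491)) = -5414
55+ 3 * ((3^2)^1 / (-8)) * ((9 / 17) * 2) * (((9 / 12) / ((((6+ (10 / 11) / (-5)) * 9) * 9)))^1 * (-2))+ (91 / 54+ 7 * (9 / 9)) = 14969201 / 235008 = 63.70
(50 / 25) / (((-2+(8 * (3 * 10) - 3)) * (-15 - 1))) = -1 / 1880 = -0.00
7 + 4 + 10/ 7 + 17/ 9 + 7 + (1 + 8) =30.32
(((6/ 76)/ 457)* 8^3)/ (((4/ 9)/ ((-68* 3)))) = -352512/ 8683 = -40.60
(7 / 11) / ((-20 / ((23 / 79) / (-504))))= 23 / 1251360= 0.00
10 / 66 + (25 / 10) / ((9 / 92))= 2545 / 99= 25.71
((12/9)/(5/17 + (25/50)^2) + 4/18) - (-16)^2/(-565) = 588098/188145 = 3.13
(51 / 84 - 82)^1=-2279 / 28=-81.39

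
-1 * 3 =-3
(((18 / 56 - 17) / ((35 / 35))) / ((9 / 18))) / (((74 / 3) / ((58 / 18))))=-13543 / 3108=-4.36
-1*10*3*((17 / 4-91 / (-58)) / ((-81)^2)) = -0.03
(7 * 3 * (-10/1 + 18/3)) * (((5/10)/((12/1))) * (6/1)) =-21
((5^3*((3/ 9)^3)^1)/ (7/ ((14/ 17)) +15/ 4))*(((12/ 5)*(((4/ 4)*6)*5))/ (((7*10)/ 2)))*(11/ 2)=4400/ 1029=4.28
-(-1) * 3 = 3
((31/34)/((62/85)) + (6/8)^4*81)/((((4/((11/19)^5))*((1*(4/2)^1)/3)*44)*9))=100744721/60852609024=0.00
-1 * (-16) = 16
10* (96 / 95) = 192 / 19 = 10.11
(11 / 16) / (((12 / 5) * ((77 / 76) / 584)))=6935 / 42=165.12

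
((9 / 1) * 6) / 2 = 27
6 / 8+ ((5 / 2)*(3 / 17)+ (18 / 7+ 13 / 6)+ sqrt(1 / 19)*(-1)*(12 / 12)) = 8467 / 1428 - sqrt(19) / 19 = 5.70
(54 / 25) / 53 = 54 / 1325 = 0.04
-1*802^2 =-643204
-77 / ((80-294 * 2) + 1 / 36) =2772 / 18287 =0.15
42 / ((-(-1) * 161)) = 0.26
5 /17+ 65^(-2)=0.29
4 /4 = 1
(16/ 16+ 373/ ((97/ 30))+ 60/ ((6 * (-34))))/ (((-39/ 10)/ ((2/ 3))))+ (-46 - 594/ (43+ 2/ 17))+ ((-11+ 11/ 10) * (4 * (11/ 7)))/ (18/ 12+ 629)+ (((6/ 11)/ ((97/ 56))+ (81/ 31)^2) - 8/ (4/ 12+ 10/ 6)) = -76.57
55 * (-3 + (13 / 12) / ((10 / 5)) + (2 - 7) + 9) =2035 / 24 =84.79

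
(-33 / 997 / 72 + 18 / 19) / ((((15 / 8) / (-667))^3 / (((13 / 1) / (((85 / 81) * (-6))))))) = 10628425672108192 / 120761625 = 88011615.21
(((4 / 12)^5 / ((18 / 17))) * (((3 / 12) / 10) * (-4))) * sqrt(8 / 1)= -17 * sqrt(2) / 21870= -0.00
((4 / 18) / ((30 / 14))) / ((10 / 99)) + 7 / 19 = 1988 / 1425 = 1.40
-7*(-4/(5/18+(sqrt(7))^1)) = -2520/2243+9072*sqrt(7)/2243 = 9.58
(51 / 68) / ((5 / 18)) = 27 / 10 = 2.70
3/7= 0.43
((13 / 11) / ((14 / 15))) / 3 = 65 / 154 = 0.42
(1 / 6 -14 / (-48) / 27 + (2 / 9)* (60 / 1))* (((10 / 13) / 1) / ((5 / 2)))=8755 / 2106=4.16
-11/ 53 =-0.21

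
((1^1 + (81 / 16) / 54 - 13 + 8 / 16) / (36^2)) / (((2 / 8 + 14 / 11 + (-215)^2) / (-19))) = 76285 / 21088169856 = 0.00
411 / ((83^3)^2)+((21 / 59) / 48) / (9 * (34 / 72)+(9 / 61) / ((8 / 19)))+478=41399611723437202193 / 86609774309181790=478.00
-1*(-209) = 209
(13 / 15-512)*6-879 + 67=-19394 / 5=-3878.80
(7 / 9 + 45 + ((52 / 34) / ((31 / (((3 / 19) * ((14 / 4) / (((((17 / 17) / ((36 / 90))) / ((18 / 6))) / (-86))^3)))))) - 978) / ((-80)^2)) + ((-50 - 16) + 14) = -398580877561 / 36046800000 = -11.06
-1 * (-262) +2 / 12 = 1573 / 6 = 262.17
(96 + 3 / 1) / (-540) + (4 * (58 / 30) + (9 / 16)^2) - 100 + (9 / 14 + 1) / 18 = -7422293 / 80640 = -92.04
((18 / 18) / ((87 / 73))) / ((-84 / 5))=-365 / 7308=-0.05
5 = 5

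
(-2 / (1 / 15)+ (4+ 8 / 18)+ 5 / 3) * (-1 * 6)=430 / 3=143.33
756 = 756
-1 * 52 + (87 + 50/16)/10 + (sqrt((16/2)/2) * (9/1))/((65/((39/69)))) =-78809/1840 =-42.83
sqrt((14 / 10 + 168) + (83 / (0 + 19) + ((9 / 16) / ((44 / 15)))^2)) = sqrt(777419228785) / 66880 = 13.18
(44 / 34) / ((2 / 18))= 198 / 17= 11.65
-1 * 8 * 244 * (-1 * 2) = 3904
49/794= 0.06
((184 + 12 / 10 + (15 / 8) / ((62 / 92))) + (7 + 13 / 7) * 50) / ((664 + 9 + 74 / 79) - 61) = 216289597 / 210151480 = 1.03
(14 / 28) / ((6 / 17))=17 / 12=1.42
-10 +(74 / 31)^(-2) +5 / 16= -208351 / 21904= -9.51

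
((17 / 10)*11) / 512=187 / 5120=0.04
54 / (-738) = -3 / 41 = -0.07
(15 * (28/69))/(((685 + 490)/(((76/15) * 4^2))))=34048/81075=0.42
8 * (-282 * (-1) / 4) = 564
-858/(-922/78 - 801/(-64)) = -2141568/1735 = -1234.33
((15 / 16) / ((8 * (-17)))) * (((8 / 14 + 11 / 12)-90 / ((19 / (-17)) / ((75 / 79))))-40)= -23916325 / 91452928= -0.26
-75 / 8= -9.38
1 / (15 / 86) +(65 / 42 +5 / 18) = 2381 / 315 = 7.56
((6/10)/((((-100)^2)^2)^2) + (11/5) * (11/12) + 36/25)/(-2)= -518500000000000009/300000000000000000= -1.73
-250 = -250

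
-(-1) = 1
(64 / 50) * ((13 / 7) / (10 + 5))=416 / 2625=0.16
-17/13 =-1.31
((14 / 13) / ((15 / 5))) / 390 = 7 / 7605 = 0.00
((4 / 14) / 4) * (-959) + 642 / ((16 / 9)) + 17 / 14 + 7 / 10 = 82471 / 280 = 294.54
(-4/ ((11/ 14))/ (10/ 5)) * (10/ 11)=-280/ 121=-2.31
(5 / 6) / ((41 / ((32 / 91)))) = 80 / 11193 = 0.01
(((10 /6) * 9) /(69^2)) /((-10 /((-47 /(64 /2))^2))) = -0.00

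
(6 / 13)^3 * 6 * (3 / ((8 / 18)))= 3.98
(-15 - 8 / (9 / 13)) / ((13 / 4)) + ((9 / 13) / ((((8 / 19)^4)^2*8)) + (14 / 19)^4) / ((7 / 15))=2581174224577199759 / 14325447206633472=180.18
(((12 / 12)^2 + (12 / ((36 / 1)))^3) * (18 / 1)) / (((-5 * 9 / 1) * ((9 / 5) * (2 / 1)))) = -28 / 243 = -0.12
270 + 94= 364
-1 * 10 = -10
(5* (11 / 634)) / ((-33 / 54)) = -45 / 317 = -0.14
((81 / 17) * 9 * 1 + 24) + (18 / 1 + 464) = 9331 / 17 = 548.88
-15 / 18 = -5 / 6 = -0.83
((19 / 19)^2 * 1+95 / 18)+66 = 1301 / 18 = 72.28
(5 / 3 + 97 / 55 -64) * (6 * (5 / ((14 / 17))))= -169898 / 77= -2206.47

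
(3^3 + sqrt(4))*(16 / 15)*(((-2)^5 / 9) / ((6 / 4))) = -29696 / 405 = -73.32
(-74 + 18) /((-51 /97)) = 5432 /51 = 106.51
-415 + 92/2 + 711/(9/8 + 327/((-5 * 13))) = -373053/677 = -551.04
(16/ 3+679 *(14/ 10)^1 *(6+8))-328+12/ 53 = 10323838/ 795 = 12985.96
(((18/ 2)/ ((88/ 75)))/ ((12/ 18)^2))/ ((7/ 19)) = 115425/ 2464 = 46.84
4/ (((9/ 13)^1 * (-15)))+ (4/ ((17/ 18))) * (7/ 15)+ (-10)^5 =-99998.41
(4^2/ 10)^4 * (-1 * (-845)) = 692224/ 125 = 5537.79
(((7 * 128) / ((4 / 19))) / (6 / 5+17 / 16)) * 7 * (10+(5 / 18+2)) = 263361280 / 1629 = 161670.52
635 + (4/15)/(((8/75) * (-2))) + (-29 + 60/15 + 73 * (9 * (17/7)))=2204.32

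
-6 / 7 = -0.86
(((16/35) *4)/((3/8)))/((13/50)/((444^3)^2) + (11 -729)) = -13075145396311818240/1925264084820210892709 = -0.01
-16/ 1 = -16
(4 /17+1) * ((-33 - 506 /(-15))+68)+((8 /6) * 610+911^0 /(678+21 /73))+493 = 390361269 /280585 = 1391.24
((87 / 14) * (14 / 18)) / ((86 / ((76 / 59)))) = 551 / 7611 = 0.07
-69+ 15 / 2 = -123 / 2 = -61.50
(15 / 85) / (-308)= -3 / 5236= -0.00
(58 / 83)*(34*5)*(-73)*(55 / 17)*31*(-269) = 19419029300 / 83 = 233964208.43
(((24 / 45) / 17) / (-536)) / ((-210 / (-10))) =-1 / 358785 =-0.00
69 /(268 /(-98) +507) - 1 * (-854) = 21104867 /24709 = 854.14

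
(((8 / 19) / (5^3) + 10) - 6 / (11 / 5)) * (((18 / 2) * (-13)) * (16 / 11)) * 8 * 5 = -2846757888 / 57475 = -49530.37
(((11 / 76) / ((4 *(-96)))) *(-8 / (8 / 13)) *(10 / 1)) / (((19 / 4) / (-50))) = -17875 / 34656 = -0.52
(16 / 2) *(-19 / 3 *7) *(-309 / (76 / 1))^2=-222789 / 38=-5862.87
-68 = -68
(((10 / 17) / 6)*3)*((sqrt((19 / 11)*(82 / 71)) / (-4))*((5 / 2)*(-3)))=75*sqrt(1216798) / 106216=0.78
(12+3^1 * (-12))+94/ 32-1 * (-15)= -97/ 16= -6.06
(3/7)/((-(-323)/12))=0.02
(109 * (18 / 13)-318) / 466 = -1086 / 3029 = -0.36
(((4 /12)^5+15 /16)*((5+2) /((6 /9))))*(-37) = -948199 /2592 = -365.82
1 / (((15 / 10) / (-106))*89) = -212 / 267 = -0.79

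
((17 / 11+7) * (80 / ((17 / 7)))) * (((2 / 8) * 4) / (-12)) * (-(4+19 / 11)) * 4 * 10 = 5374.04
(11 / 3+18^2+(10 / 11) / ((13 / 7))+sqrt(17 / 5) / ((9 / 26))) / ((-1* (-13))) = 2* sqrt(85) / 45+140779 / 5577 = 25.65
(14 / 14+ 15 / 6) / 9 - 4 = -65 / 18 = -3.61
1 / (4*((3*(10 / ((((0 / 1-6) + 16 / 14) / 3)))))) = -17 / 1260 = -0.01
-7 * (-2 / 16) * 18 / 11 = 63 / 44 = 1.43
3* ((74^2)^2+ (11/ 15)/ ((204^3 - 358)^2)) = 32416230686553620975051/ 360341581808180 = 89959728.00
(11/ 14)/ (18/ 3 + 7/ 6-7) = 33/ 7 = 4.71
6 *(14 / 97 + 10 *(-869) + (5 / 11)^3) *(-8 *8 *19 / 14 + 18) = 3244561033332 / 903749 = 3590113.00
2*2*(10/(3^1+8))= 40/11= 3.64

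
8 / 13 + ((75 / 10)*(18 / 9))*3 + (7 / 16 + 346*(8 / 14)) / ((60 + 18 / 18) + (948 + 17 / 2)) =67866789 / 1481480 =45.81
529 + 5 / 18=9527 / 18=529.28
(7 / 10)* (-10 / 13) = -7 / 13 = -0.54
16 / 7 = 2.29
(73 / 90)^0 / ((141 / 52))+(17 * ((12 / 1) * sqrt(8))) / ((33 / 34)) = 52 / 141+4624 * sqrt(2) / 11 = 594.85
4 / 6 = 2 / 3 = 0.67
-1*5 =-5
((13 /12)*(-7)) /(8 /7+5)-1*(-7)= 2975 /516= 5.77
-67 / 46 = -1.46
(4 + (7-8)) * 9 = 27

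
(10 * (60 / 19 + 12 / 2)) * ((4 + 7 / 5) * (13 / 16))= 30537 / 76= 401.80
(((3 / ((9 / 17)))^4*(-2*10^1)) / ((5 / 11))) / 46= -1837462 / 1863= -986.29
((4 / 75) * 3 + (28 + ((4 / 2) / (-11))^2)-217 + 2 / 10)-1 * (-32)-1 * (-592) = 1317064 / 3025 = 435.39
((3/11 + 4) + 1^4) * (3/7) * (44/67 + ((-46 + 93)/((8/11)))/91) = 527307/170716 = 3.09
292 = 292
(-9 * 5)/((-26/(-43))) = -74.42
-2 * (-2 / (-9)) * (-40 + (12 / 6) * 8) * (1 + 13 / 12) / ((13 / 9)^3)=16200 / 2197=7.37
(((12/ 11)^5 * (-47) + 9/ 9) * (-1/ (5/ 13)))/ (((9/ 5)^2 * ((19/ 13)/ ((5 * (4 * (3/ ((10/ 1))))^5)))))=187128475872/ 382496125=489.23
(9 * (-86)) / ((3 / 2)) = -516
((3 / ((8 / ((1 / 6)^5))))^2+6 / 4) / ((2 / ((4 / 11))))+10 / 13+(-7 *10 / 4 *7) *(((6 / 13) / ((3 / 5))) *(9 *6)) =-156406056910835 / 30743691264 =-5087.42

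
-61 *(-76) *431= 1998116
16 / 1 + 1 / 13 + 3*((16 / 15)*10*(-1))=-207 / 13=-15.92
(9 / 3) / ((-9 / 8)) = -8 / 3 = -2.67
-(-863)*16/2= 6904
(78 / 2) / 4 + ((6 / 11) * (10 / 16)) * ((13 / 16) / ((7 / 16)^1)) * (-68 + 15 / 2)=-1599 / 56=-28.55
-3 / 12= -0.25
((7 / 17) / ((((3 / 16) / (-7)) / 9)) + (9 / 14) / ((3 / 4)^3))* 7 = -48848 / 51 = -957.80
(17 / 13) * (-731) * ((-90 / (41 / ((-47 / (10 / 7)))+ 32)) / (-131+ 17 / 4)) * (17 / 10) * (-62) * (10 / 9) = 86185221640 / 33343869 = 2584.74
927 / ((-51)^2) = 103 / 289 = 0.36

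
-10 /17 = -0.59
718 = 718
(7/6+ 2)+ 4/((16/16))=43/6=7.17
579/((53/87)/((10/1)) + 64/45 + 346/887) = 1340425530/4336637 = 309.09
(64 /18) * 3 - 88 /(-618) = 3340 /309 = 10.81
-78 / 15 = -26 / 5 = -5.20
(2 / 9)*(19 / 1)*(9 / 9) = 38 / 9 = 4.22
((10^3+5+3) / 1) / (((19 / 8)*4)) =106.11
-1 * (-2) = 2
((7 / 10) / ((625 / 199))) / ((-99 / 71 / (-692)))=34220438 / 309375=110.61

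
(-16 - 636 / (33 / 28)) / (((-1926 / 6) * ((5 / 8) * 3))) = 48896 / 52965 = 0.92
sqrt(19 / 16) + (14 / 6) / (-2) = -7 / 6 + sqrt(19) / 4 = -0.08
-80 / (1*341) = -80 / 341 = -0.23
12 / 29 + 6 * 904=157308 / 29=5424.41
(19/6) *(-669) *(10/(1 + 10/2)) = -21185/6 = -3530.83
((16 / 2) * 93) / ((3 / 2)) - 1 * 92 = 404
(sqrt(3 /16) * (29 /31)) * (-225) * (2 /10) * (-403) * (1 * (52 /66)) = 73515 * sqrt(3) /22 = 5787.81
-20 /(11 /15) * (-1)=300 /11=27.27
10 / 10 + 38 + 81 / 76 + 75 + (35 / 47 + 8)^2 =191.54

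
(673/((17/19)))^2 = 163507369/289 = 565769.44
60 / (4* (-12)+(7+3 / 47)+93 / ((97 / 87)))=273540 / 193649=1.41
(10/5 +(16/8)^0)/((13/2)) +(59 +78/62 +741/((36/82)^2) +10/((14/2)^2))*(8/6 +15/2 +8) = 841137824369/12796056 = 65734.15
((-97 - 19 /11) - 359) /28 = -5035 /308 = -16.35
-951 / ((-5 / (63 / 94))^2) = -3774519 / 220900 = -17.09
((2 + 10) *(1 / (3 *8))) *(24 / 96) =1 / 8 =0.12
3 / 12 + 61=245 / 4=61.25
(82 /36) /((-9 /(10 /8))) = -205 /648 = -0.32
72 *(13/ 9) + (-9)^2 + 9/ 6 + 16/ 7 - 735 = -7647/ 14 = -546.21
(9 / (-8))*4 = -9 / 2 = -4.50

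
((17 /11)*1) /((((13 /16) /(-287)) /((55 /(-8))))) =48790 /13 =3753.08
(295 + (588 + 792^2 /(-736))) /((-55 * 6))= -707 /7590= -0.09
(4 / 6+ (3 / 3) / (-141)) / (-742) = -31 / 34874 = -0.00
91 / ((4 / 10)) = 455 / 2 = 227.50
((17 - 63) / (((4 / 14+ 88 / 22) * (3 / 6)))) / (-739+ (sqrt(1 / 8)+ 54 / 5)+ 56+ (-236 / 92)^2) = 128726860 * sqrt(2) / 10627147623747+ 342732515008 / 10627147623747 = 0.03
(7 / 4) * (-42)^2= 3087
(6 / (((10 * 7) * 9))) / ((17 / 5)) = 1 / 357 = 0.00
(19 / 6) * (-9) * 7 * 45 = -17955 / 2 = -8977.50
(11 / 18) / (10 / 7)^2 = 539 / 1800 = 0.30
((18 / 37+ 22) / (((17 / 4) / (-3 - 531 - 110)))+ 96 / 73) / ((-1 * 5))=156395552 / 229585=681.21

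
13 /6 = 2.17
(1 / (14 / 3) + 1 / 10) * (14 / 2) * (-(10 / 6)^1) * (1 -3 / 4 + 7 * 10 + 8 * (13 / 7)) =-26213 / 84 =-312.06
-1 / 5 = -0.20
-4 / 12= -1 / 3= -0.33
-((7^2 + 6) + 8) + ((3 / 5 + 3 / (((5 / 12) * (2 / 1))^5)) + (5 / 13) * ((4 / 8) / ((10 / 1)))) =-8923819 / 162500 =-54.92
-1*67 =-67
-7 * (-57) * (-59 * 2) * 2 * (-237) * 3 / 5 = 66950604 / 5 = 13390120.80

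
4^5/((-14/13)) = -6656/7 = -950.86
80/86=0.93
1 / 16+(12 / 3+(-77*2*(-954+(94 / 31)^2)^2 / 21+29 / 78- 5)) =-1257466192467659 / 192092368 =-6546153.84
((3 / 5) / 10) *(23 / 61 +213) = 19524 / 1525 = 12.80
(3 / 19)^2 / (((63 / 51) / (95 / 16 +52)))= 47277 / 40432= 1.17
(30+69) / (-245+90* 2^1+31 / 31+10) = -11 / 6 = -1.83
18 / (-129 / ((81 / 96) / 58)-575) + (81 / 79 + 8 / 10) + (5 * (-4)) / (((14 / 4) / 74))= -98933662329 / 234977995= -421.03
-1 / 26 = -0.04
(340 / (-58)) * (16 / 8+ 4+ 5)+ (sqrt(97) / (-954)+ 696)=18314 / 29 - sqrt(97) / 954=631.51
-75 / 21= -25 / 7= -3.57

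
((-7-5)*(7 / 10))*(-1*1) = 42 / 5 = 8.40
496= 496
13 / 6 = 2.17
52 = 52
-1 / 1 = -1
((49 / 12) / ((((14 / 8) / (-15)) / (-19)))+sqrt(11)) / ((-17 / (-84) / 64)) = 5376 * sqrt(11) / 17+3575040 / 17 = 211345.30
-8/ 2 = -4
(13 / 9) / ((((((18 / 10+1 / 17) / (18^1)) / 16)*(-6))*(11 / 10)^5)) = -23.16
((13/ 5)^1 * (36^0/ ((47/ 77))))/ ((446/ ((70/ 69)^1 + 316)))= 10947937/ 3615945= 3.03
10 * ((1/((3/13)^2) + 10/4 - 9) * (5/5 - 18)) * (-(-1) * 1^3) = -18785/9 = -2087.22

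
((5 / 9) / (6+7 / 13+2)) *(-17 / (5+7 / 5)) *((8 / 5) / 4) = -1105 / 15984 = -0.07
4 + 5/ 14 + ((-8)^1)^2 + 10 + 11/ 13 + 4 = 15143/ 182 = 83.20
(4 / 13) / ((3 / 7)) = 28 / 39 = 0.72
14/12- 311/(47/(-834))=1556573/282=5519.76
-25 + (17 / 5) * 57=844 / 5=168.80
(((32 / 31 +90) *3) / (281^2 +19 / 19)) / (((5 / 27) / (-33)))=-0.62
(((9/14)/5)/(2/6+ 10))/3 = 9/2170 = 0.00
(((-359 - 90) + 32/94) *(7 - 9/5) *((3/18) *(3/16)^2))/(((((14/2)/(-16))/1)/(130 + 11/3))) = 109926531/26320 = 4176.54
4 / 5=0.80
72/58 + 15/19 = 1119/551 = 2.03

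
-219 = -219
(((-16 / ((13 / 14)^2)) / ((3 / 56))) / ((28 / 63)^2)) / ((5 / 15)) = -5260.69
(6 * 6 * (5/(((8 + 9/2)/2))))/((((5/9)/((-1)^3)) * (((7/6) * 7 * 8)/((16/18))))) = -0.71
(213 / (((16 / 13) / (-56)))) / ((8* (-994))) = 39 / 32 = 1.22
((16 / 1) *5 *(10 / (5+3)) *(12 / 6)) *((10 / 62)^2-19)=-3646800 / 961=-3794.80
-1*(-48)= 48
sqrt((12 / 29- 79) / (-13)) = sqrt(859183) / 377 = 2.46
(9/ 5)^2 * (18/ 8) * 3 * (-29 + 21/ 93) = -487701/ 775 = -629.29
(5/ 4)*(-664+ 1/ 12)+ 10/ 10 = -39787/ 48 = -828.90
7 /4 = 1.75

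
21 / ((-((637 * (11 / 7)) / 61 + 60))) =-1281 / 4661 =-0.27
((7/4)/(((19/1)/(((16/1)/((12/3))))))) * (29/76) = 203/1444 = 0.14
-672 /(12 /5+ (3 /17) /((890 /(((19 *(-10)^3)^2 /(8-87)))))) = 33467560 /45005473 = 0.74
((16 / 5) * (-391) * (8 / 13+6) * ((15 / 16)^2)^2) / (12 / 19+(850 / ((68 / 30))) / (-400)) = 1078133625 / 51584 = 20900.54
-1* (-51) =51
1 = 1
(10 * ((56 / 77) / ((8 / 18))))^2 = 32400 / 121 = 267.77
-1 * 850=-850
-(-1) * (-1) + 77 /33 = 4 /3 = 1.33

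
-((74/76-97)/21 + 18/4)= 0.07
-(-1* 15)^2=-225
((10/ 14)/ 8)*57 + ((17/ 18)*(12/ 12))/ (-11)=27739/ 5544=5.00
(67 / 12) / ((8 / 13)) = 871 / 96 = 9.07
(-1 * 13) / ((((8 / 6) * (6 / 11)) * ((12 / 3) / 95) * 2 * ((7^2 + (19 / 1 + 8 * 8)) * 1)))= -1235 / 768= -1.61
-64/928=-2/29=-0.07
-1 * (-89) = 89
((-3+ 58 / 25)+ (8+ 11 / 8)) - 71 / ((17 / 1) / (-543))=2276.52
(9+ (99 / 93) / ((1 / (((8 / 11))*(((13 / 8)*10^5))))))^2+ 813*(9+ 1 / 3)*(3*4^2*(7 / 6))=15829952792.56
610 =610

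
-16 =-16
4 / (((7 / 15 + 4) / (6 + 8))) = 840 / 67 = 12.54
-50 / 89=-0.56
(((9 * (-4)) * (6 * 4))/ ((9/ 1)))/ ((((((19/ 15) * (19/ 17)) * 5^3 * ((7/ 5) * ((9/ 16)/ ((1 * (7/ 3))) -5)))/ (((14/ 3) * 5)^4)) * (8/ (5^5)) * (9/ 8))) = 130614400000000/ 15585453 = 8380532.80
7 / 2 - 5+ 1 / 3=-1.17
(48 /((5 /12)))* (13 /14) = 3744 /35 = 106.97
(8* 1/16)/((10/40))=2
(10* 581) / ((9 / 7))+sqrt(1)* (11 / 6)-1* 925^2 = -15319877 / 18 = -851104.28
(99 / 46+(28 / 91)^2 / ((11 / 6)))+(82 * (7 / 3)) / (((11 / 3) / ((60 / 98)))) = 20443239 / 598598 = 34.15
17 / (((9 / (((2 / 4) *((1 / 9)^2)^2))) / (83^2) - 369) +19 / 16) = -1873808 / 38652197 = -0.05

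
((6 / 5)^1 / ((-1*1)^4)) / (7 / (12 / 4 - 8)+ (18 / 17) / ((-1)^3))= -102 / 209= -0.49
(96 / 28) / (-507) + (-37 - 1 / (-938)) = -838031 / 22646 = -37.01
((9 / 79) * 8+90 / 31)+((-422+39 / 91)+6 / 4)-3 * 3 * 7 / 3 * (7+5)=-22911853 / 34286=-668.26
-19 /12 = -1.58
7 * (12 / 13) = 84 / 13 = 6.46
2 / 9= 0.22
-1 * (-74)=74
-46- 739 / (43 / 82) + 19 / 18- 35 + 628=-861.20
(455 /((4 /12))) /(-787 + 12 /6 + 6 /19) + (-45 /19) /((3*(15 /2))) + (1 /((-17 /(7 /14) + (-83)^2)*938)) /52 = -174730579853569 /94714344259080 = -1.84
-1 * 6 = -6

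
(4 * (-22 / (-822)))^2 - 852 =-143918756 / 168921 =-851.99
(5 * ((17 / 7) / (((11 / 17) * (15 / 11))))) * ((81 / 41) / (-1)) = -7803 / 287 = -27.19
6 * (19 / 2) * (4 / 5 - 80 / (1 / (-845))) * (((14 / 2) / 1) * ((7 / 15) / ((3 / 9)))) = 944045172 / 25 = 37761806.88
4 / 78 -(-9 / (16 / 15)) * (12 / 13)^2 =3671 / 507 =7.24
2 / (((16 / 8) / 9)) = 9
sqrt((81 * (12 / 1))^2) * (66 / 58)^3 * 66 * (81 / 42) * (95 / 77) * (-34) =-9138935785320 / 1195061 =-7647254.65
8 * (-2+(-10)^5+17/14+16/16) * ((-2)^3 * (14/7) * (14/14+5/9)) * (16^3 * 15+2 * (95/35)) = 1223444133883.94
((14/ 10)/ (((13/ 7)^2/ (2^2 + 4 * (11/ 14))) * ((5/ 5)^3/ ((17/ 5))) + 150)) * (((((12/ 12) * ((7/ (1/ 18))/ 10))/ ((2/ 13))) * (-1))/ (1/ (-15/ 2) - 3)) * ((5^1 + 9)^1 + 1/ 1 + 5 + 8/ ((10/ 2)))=221041548/ 41987215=5.26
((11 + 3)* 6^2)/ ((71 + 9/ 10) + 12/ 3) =1680/ 253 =6.64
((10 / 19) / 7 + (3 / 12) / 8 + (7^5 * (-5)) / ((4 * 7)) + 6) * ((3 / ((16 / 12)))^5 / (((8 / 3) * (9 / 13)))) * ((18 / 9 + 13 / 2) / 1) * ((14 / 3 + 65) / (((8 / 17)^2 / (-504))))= 126082469686.41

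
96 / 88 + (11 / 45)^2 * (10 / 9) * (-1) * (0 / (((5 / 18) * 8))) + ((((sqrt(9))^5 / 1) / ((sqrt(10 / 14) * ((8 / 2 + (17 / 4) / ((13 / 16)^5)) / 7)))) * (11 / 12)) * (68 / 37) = 12 / 11 + 1458067611 * sqrt(35) / 40711100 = 212.98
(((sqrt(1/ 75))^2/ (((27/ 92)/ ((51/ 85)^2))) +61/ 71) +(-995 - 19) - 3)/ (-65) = 405814718/ 25959375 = 15.63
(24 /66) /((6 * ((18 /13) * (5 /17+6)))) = 221 /31779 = 0.01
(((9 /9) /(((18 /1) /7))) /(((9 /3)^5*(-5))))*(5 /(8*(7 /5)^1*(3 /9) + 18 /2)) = -0.00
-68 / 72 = -17 / 18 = -0.94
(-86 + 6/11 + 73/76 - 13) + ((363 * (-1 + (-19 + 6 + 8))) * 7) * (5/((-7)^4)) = -37060255/286748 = -129.24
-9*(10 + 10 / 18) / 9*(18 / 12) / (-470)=0.03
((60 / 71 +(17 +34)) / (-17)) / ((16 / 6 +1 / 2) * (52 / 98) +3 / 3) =-1.14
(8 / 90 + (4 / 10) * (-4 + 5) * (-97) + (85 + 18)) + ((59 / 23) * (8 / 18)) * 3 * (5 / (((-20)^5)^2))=6813593600000177 / 105984000000000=64.29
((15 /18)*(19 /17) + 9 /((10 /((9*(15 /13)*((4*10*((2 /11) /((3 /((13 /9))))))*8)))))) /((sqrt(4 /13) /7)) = 2063635*sqrt(13) /2244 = 3315.75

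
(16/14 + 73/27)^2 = 528529/35721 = 14.80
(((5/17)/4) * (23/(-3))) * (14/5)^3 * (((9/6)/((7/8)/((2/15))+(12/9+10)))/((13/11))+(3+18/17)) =-4123248962/80681575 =-51.11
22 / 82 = 11 / 41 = 0.27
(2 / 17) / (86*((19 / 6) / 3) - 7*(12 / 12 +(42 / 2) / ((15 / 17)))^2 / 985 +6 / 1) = 443250 / 348154679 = 0.00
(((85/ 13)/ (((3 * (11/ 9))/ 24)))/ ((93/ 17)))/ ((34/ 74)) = 75480/ 4433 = 17.03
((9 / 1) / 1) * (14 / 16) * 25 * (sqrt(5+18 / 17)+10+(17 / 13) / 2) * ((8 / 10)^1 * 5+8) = 4725 * sqrt(1751) / 34+1308825 / 52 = 30984.93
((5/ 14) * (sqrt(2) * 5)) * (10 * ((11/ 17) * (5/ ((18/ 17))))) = 6875 * sqrt(2)/ 126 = 77.16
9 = 9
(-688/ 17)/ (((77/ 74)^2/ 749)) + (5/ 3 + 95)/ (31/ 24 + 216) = -60064106736/ 2145451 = -27996.03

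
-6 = -6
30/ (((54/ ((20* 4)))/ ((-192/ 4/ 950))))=-128/ 57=-2.25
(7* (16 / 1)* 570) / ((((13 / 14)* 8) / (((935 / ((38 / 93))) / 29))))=255647700 / 377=678110.61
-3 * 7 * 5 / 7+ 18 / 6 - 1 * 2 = -14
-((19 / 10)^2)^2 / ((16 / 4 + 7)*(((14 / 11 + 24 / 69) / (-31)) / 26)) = 1207945349 / 2050000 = 589.24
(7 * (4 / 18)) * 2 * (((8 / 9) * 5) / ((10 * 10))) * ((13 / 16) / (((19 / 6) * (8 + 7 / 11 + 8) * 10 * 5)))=1001 / 23469750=0.00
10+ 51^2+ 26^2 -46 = 3241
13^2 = 169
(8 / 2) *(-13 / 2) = -26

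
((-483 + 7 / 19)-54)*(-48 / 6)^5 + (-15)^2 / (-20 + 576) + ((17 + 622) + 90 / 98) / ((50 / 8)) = 227558562036811 / 12940900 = 17584446.37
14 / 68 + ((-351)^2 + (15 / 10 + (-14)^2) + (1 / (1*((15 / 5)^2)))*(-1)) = 18879985 / 153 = 123398.59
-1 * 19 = -19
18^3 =5832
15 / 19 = 0.79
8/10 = 0.80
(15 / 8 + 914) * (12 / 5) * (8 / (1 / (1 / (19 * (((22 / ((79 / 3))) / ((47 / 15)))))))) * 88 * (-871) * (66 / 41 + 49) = -31467871699888 / 2337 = -13465071330.72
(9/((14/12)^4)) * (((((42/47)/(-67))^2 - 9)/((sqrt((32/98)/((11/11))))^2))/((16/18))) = -585530179245/3887150792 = -150.63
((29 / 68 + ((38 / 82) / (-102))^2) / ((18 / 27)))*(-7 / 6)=-26106353 / 34978248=-0.75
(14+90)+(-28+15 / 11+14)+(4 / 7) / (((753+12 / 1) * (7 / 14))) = 5381863 / 58905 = 91.37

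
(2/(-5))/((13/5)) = -2/13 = -0.15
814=814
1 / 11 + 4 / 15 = 59 / 165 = 0.36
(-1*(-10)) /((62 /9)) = 45 /31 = 1.45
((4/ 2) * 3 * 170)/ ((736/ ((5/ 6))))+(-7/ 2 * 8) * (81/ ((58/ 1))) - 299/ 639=-261977621/ 6819408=-38.42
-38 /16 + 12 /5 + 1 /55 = 19 /440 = 0.04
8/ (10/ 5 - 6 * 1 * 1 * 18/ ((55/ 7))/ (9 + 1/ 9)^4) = 4973339360/ 1242094811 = 4.00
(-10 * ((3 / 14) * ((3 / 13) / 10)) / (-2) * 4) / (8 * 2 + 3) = 9 / 1729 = 0.01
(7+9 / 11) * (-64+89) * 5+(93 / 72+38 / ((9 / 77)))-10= 1024591 / 792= 1293.68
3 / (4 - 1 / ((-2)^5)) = 32 / 43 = 0.74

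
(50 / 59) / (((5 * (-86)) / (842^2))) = -3544820 / 2537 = -1397.25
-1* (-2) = 2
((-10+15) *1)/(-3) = -5/3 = -1.67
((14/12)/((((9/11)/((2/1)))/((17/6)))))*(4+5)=1309/18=72.72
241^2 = 58081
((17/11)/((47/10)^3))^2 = 289000000/1304285054809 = 0.00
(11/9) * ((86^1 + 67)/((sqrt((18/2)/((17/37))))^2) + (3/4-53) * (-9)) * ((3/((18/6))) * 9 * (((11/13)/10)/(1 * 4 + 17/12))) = 25683339/312650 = 82.15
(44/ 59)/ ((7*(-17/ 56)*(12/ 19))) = -1672/ 3009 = -0.56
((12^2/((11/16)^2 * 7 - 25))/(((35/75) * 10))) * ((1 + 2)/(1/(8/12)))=-12288/4319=-2.85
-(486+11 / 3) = -1469 / 3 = -489.67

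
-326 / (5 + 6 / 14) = -1141 / 19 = -60.05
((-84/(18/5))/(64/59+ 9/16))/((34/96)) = -211456/5287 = -40.00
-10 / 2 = -5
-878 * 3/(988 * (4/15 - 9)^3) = 4444875/1110556954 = 0.00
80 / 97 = 0.82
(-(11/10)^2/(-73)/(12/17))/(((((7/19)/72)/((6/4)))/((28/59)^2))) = 9848916/6352825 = 1.55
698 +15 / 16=11183 / 16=698.94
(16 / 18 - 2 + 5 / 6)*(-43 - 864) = 4535 / 18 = 251.94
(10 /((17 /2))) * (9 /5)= 36 /17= 2.12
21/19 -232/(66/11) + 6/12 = -4225/114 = -37.06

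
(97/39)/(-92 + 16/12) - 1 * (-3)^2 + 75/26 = -21721/3536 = -6.14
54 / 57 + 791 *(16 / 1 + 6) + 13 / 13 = 17403.95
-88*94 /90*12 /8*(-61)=126148 /15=8409.87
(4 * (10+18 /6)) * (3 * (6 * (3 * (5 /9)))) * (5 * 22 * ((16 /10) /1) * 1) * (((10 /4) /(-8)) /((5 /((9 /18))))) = -8580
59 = 59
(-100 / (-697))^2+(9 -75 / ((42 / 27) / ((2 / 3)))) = -78631058 / 3400663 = -23.12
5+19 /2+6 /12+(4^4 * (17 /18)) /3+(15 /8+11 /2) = 22241 /216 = 102.97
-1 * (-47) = 47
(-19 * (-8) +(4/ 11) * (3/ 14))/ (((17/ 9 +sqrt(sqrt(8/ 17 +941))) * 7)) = -72561015 * sqrt(272085)/ 27917221486 - 4401139095/ 27917221486 +137059695 * 16005^(1/ 4) * 17^(3/ 4)/ 27917221486 +38414655 * 16005^(3/ 4) * 17^(1/ 4)/ 27917221486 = 2.92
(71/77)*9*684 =437076/77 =5676.31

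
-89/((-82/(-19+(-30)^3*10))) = -24031691/82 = -293069.40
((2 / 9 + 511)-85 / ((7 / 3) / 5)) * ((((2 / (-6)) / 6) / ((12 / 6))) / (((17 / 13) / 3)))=-67379 / 3213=-20.97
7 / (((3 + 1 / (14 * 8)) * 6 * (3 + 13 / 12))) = 32 / 337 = 0.09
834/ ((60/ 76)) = 1056.40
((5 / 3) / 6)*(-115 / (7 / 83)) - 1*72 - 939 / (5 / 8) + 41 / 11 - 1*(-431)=-10522807 / 6930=-1518.44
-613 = -613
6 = 6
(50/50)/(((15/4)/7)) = 28/15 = 1.87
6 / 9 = 2 / 3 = 0.67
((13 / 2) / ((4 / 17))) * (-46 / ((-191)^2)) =-0.03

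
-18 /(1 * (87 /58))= -12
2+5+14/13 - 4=4.08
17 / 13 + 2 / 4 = 47 / 26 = 1.81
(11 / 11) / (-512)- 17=-8705 / 512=-17.00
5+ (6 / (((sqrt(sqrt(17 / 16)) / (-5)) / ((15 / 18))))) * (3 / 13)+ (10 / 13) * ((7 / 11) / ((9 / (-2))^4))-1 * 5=1120 / 938223-150 * 17^(3 / 4) / 221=-5.68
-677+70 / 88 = -676.20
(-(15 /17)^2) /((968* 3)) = -75 /279752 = -0.00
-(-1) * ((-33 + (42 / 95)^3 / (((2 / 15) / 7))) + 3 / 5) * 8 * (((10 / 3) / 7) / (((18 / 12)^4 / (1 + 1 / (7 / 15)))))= -110736384 / 1680455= -65.90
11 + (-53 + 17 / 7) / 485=36991 / 3395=10.90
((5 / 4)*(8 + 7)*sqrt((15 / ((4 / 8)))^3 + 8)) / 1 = 150*sqrt(422) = 3081.40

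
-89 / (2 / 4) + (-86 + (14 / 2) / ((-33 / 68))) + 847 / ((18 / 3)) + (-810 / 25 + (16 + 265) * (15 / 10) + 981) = 203419 / 165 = 1232.84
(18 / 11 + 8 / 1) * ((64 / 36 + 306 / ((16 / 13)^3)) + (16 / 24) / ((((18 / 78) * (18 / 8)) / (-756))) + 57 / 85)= -66768292883 / 8616960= -7748.47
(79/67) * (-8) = -632/67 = -9.43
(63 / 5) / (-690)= -21 / 1150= -0.02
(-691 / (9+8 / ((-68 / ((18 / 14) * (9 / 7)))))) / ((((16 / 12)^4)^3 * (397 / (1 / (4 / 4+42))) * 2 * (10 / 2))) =-33988781547 / 2334191412838400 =-0.00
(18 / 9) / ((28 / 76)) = 38 / 7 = 5.43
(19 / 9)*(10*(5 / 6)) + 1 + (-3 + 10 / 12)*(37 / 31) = 26795 / 1674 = 16.01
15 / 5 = 3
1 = 1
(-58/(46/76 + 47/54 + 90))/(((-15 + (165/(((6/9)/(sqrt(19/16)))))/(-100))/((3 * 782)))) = 2978256384000/29062313443 - 122853075840 * sqrt(19)/29062313443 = 84.05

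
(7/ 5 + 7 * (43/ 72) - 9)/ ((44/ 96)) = -1231/ 165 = -7.46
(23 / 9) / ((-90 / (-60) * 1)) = 46 / 27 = 1.70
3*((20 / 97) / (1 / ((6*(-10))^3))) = -12960000 / 97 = -133608.25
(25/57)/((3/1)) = 25/171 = 0.15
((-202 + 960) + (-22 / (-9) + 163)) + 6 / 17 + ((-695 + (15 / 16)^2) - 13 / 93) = 278705063 / 1214208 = 229.54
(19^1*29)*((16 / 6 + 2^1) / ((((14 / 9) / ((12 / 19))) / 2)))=2088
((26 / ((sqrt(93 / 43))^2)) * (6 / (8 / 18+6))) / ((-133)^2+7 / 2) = 0.00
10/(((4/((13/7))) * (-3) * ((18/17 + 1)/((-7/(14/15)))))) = 1105/196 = 5.64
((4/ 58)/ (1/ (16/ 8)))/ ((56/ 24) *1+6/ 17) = 204/ 3973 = 0.05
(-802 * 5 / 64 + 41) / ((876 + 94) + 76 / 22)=-7623 / 342656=-0.02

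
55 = 55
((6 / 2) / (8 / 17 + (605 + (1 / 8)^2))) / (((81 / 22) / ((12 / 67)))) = 95744 / 397237707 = 0.00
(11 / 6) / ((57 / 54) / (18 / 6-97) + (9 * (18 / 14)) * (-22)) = -21714 / 3015277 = -0.01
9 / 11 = 0.82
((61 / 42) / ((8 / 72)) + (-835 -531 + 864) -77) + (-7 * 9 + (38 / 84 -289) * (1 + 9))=-147605 / 42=-3514.40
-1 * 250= -250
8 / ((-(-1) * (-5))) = -8 / 5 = -1.60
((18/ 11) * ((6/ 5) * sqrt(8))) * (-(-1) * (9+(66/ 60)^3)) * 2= 557874 * sqrt(2)/ 6875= 114.76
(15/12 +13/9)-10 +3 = -155/36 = -4.31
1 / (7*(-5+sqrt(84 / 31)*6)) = 155 / 15743+12*sqrt(651) / 15743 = 0.03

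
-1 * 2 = -2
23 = 23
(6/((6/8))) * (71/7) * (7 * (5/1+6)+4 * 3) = 50552/7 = 7221.71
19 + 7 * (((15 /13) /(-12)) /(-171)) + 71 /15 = 1055359 /44460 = 23.74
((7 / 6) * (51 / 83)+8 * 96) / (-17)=-127607 / 2822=-45.22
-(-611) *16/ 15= 9776/ 15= 651.73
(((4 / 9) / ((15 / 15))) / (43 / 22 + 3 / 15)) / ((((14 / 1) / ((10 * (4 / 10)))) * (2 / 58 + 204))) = 0.00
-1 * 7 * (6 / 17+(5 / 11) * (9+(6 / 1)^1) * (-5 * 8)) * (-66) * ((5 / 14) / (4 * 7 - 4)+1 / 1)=-8684247 / 68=-127709.51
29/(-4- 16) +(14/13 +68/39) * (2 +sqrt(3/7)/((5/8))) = 176 * sqrt(21)/273 +3269/780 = 7.15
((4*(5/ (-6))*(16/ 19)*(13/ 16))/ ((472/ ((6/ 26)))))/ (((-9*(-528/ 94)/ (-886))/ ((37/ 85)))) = 770377/ 90558864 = 0.01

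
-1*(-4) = 4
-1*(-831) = 831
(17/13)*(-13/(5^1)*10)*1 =-34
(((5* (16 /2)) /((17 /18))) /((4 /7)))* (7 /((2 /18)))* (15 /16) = 297675 /68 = 4377.57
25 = 25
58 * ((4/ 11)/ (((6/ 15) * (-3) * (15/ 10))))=-1160/ 99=-11.72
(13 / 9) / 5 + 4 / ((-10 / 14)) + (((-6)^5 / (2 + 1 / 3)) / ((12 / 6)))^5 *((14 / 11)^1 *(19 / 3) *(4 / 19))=-25907099967273446691109 / 1188495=-21798240604523743.63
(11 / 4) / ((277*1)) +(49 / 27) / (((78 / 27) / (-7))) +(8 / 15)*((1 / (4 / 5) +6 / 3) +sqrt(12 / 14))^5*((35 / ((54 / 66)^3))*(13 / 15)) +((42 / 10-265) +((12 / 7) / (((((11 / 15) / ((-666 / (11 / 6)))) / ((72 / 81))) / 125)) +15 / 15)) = -958843422307328413 / 12807269354880 +140886926323*sqrt(42) / 51438240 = -57116.68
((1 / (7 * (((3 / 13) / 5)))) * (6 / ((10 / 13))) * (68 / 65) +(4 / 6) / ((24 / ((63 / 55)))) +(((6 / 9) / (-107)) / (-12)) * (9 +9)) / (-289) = -49043 / 560252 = -0.09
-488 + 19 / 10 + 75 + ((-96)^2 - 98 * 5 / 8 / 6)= 1055363 / 120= 8794.69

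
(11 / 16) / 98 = 0.01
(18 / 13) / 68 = 9 / 442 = 0.02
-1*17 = -17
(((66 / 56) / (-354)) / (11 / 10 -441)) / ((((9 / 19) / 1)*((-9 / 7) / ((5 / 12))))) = -5225 / 1009095408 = -0.00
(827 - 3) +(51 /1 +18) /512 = 421957 /512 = 824.13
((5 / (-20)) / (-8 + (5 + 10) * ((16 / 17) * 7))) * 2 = -17 / 3088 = -0.01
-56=-56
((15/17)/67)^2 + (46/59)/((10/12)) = 0.94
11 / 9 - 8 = -61 / 9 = -6.78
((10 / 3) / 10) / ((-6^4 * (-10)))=1 / 38880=0.00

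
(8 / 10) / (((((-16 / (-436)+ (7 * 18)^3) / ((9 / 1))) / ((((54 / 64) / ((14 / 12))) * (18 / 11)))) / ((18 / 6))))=2145447 / 167891560760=0.00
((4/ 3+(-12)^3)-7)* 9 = -15603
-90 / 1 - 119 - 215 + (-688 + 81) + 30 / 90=-3092 / 3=-1030.67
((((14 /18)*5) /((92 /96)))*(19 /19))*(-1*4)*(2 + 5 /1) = -7840 /69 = -113.62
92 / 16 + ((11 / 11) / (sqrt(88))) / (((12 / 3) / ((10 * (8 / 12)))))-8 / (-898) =5.94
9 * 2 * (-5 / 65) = -18 / 13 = -1.38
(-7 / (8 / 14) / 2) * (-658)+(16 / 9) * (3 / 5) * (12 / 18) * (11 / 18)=6529709 / 1620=4030.68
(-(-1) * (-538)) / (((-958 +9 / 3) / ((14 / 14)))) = 538 / 955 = 0.56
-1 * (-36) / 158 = 18 / 79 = 0.23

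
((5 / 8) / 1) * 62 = 155 / 4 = 38.75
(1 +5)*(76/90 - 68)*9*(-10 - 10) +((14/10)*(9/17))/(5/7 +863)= 37272864921/513910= 72528.00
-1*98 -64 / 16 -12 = -114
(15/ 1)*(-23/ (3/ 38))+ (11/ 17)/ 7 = -520019/ 119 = -4369.91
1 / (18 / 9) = 1 / 2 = 0.50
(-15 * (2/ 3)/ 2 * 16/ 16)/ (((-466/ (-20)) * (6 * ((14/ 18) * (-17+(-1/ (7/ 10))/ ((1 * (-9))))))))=0.00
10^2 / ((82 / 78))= 3900 / 41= 95.12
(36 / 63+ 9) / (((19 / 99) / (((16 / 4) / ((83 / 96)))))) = 2547072 / 11039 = 230.73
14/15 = 0.93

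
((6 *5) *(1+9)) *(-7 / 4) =-525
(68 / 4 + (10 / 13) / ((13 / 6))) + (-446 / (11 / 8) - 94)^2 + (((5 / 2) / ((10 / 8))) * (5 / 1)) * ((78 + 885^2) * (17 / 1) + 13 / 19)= 51805387898391 / 388531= 133336562.33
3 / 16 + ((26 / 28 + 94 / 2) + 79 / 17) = 100461 / 1904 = 52.76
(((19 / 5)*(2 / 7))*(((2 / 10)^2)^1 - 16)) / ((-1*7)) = 2166 / 875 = 2.48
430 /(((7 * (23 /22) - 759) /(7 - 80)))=690580 /16537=41.76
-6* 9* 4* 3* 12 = -7776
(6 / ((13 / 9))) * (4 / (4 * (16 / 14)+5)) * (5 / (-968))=-945 / 105391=-0.01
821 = 821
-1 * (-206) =206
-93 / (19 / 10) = -930 / 19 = -48.95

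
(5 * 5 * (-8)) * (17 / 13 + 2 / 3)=-15400 / 39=-394.87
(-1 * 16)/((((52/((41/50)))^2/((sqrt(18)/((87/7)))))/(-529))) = 6224743 * sqrt(2)/12252500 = 0.72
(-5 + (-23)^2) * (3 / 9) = 524 / 3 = 174.67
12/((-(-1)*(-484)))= -0.02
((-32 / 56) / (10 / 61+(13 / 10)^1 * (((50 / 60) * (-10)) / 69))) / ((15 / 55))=-302.36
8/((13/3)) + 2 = 50/13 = 3.85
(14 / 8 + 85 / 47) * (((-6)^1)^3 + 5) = -141159 / 188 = -750.85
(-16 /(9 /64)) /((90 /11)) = -5632 /405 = -13.91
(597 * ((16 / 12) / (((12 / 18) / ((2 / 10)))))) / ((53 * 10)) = 597 / 1325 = 0.45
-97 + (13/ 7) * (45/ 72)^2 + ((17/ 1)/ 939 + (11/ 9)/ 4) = -121091563/ 1262016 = -95.95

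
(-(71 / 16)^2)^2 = 25411681 / 65536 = 387.75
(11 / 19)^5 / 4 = 161051 / 9904396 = 0.02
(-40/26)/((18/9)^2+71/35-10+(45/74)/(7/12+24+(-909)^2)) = 256815775300/662951457103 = 0.39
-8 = -8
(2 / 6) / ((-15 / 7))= -7 / 45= -0.16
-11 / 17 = -0.65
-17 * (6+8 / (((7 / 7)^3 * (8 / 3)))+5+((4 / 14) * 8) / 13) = -21930 / 91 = -240.99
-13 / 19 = -0.68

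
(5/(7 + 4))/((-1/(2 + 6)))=-40/11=-3.64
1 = 1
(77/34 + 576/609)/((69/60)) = 221590/79373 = 2.79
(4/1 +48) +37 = 89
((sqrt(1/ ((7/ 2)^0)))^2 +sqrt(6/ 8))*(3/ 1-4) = -1-sqrt(3)/ 2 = -1.87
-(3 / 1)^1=-3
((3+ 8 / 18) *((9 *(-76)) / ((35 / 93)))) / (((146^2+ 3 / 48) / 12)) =-42068736 / 11936995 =-3.52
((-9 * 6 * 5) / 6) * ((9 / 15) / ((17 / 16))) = -432 / 17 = -25.41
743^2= 552049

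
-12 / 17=-0.71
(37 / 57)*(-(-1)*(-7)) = -259 / 57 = -4.54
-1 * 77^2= -5929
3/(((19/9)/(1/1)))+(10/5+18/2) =236/19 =12.42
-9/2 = -4.50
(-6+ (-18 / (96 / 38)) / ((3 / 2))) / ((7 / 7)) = -43 / 4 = -10.75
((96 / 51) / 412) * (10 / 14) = 40 / 12257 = 0.00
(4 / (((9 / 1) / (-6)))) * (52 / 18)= -208 / 27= -7.70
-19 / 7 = -2.71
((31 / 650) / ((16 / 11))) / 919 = 341 / 9557600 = 0.00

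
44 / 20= 11 / 5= 2.20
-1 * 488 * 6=-2928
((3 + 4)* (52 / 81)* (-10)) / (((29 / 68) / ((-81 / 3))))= 247520 / 87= 2845.06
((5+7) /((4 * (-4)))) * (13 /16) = -39 /64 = -0.61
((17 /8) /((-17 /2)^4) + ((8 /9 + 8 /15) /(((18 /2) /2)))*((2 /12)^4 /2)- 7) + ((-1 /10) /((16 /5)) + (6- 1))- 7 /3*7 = -94712075381 /5157470880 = -18.36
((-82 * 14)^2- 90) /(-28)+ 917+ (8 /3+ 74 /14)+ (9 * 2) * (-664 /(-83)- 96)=-286343 /6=-47723.83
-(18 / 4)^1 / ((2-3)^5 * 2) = 9 / 4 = 2.25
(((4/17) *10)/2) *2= 40/17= 2.35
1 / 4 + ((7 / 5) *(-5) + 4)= -11 / 4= -2.75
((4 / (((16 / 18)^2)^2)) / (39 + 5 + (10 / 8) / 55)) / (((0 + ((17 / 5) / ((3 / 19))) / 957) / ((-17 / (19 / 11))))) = -11396161755 / 179009792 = -63.66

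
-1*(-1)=1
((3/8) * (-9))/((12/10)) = -45/16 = -2.81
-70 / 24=-35 / 12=-2.92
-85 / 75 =-17 / 15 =-1.13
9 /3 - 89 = -86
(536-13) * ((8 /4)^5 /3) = 16736 /3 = 5578.67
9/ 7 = 1.29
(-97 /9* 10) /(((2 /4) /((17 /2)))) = -1832.22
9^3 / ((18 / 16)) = 648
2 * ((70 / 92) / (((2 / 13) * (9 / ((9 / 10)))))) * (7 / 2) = 637 / 184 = 3.46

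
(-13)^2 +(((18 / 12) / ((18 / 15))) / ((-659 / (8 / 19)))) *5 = 2115999 / 12521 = 169.00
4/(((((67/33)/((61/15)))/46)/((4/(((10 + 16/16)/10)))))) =89792/67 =1340.18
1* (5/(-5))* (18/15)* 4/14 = -12/35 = -0.34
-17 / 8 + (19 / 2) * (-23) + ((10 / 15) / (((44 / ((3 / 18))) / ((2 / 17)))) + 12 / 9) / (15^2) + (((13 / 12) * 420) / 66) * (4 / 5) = -651635819 / 3029400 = -215.10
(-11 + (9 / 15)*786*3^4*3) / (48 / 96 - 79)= -1145878 / 785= -1459.72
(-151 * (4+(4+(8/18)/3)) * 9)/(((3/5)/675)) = -12457500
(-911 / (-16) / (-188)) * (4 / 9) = -911 / 6768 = -0.13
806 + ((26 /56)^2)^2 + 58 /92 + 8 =11517159047 /14137088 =814.68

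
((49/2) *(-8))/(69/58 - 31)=1624/247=6.57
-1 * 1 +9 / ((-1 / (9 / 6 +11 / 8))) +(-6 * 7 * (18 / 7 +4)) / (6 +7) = -5003 / 104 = -48.11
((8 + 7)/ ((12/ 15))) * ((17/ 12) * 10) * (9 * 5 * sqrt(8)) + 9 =9 + 95625 * sqrt(2)/ 4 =33817.54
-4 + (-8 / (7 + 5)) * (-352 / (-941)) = -11996 / 2823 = -4.25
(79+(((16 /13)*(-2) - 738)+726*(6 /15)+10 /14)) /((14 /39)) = -1031.68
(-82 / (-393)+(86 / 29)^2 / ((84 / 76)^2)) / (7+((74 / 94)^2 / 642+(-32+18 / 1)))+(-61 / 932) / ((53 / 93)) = -9315921980467293677 / 7940453326539920004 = -1.17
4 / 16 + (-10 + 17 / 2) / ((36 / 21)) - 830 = -6645 / 8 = -830.62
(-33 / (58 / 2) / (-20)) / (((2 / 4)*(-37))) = -33 / 10730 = -0.00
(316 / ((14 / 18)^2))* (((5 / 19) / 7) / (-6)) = -21330 / 6517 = -3.27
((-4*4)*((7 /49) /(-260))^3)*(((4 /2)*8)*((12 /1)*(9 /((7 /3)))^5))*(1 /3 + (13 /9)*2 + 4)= 76527504 /24356284225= 0.00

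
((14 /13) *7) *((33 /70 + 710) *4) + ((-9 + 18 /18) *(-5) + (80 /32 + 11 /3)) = 8373149 /390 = 21469.61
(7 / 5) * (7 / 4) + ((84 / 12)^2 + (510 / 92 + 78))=62097 / 460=134.99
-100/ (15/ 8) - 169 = -667/ 3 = -222.33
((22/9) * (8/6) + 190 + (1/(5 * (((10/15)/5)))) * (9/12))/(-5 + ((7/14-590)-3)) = -41987/129060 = -0.33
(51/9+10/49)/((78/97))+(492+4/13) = 5728511/11466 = 499.61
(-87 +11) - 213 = -289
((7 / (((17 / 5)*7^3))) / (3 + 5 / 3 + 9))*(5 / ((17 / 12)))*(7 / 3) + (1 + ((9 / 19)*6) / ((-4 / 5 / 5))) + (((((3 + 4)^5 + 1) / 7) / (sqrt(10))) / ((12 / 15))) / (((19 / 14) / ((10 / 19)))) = -52823291 / 3151834 + 42020*sqrt(10) / 361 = 351.33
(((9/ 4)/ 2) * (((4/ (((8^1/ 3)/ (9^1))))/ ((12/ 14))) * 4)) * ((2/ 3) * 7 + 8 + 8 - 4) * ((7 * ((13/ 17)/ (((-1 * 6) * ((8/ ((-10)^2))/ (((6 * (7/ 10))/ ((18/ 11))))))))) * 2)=-67622.70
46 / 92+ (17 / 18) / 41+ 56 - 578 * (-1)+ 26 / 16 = 636.15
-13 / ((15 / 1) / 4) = -52 / 15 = -3.47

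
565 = 565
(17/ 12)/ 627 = 17/ 7524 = 0.00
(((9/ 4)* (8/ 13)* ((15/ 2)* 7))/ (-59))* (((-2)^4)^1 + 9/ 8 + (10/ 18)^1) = -133665/ 6136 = -21.78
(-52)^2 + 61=2765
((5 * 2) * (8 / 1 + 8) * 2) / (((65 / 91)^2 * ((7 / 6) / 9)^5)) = 29386561536 / 1715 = 17135021.30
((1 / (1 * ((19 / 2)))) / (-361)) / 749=-2 / 5137391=-0.00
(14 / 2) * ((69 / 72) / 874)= 0.01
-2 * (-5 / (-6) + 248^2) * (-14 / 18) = 2583203 / 27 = 95674.19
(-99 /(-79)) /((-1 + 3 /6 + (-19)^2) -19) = 198 /53957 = 0.00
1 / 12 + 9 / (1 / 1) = 109 / 12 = 9.08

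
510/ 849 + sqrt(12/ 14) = 170/ 283 + sqrt(42)/ 7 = 1.53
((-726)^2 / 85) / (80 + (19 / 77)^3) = 240627587508 / 3105007415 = 77.50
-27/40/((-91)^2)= -0.00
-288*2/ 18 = -32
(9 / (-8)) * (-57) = 513 / 8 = 64.12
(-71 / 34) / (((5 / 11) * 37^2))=-781 / 232730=-0.00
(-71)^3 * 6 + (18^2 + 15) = -2147127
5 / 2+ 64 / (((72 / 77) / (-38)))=-46771 / 18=-2598.39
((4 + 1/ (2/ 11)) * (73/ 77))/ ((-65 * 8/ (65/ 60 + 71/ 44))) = -123443/ 2642640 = -0.05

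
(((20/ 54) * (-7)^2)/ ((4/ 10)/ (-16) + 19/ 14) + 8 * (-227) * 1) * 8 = -145213888/ 10071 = -14419.01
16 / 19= 0.84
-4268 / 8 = -1067 / 2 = -533.50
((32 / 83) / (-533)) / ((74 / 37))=-16 / 44239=-0.00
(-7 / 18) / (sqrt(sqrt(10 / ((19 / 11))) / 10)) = -7 * 11^(3 / 4) * 190^(1 / 4) / 198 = -0.79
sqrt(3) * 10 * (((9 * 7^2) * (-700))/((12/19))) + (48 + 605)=-8465178.33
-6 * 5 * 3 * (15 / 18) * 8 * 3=-1800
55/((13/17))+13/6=5779/78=74.09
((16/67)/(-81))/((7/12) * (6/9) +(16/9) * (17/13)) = -416/382905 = -0.00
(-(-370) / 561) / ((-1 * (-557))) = 370 / 312477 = 0.00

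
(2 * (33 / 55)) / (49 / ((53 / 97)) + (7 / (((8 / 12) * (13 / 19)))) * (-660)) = -4134 / 34583605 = -0.00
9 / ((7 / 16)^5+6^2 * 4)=9437184 / 151011751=0.06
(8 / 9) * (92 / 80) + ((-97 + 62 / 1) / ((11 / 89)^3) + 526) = -1078760179 / 59895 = -18010.86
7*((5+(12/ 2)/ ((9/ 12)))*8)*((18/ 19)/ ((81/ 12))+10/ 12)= 13468/ 19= 708.84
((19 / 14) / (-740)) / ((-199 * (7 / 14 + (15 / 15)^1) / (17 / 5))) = 323 / 15462300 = 0.00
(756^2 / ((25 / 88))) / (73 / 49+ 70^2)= 2464463232 / 6004325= 410.45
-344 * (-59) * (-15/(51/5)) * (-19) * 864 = 8329478400/17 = 489969317.65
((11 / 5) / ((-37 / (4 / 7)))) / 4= -11 / 1295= -0.01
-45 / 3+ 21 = 6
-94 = -94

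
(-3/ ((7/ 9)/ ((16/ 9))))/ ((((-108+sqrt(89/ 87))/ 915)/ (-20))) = -8253446400/ 7102753 - 878400*sqrt(7743)/ 7102753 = -1172.89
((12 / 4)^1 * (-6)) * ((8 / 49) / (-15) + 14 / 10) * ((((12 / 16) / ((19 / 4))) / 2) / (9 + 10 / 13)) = -119457 / 591185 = -0.20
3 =3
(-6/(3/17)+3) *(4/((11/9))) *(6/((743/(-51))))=341496/8173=41.78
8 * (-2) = -16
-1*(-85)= 85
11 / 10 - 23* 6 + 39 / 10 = -133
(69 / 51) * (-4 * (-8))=736 / 17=43.29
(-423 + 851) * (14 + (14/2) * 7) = 26964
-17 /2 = -8.50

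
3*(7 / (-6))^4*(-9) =-2401 / 48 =-50.02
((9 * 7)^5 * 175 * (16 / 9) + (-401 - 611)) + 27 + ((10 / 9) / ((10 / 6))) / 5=4631370519227 / 15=308758034615.13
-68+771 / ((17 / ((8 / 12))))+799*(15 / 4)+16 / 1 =202265 / 68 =2974.49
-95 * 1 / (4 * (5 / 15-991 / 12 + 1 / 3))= 285 / 983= 0.29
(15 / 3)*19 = 95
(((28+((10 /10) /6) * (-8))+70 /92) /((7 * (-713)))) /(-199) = 3785 /137062842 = 0.00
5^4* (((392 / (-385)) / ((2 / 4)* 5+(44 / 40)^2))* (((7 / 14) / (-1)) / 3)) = 50000 / 1749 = 28.59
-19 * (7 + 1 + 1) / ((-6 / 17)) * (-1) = -969 / 2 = -484.50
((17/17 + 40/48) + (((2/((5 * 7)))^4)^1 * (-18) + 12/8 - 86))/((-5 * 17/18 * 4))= 558233796/127553125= 4.38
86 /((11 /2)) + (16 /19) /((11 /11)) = 3444 /209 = 16.48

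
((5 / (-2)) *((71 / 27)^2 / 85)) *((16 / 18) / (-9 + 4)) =0.04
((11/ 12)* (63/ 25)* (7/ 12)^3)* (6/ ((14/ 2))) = 3773/ 9600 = 0.39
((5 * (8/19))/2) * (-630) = -12600/19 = -663.16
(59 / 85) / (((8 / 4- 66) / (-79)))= 4661 / 5440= 0.86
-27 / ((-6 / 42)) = 189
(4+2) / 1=6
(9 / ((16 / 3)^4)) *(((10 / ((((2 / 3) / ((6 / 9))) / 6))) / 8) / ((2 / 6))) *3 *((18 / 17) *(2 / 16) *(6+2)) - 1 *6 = -5798937 / 1114112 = -5.20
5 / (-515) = -1 / 103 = -0.01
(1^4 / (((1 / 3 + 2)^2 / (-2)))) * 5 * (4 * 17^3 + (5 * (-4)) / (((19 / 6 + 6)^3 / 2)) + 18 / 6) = -36100.93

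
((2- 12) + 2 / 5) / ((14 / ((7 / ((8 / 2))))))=-6 / 5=-1.20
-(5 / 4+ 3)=-17 / 4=-4.25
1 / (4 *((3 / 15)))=1.25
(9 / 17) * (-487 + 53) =-3906 / 17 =-229.76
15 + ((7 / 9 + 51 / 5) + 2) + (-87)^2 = 7596.98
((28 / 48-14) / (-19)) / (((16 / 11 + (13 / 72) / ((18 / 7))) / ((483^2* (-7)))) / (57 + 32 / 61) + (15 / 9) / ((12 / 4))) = 1.27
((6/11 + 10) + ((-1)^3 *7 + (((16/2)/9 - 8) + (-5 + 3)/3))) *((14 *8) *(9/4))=-11732/11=-1066.55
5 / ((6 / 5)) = 25 / 6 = 4.17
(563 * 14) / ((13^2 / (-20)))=-157640 / 169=-932.78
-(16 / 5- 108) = 524 / 5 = 104.80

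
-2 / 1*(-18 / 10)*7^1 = 126 / 5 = 25.20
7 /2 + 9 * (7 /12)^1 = 35 /4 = 8.75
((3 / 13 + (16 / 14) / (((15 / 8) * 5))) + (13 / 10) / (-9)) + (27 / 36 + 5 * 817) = 334639979 / 81900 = 4085.96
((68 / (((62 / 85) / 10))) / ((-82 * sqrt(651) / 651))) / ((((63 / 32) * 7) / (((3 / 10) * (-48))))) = 739840 * sqrt(651) / 62279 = 303.10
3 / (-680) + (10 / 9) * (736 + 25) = 845.55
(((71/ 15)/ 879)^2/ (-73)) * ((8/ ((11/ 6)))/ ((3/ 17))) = -1371152/ 139596912675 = -0.00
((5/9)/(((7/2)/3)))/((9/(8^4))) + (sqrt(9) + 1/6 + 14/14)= 83495/378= 220.89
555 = 555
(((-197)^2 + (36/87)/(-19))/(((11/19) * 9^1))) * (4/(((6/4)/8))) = 124414528/783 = 158894.67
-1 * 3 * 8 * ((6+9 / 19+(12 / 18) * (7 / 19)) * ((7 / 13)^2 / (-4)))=37534 / 3211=11.69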